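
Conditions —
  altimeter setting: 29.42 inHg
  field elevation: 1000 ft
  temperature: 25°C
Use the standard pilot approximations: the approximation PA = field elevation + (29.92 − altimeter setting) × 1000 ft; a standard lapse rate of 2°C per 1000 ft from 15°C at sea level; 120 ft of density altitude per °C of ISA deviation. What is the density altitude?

3060 ft

Pressure altitude = 1000 + (29.92 − 29.42) × 1000 = 1000 + (+500) = 1500 ft.
ISA temperature at 1500 ft = 15 − 2 × (1500/1000) = 12°C.
ISA deviation = 25 − 12 = +13°C.
Density altitude = 1500 + 120 × (13) = 3060 ft.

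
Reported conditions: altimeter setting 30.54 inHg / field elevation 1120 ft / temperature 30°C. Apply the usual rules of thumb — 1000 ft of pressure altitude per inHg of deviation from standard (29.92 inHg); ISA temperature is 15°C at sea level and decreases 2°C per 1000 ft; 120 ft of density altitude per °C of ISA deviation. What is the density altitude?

Pressure altitude = 1120 + (29.92 − 30.54) × 1000 = 1120 + (-620) = 500 ft.
ISA temperature at 500 ft = 15 − 2 × (500/1000) = 14°C.
ISA deviation = 30 − 14 = +16°C.
Density altitude = 500 + 120 × (16) = 2420 ft.

2420 ft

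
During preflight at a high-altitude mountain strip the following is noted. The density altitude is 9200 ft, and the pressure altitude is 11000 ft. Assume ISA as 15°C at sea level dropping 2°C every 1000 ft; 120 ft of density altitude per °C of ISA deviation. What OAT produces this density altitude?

-22°C

Density altitude − pressure altitude = 9200 − 11000 = -1800 ft.
At 120 ft/°C that is an ISA deviation of -1800/120 = -15°C.
ISA temperature at 11000 ft = 15 − 2 × (11000/1000) = -7°C.
OAT = ISA + deviation = -7 + (-15) = -22°C.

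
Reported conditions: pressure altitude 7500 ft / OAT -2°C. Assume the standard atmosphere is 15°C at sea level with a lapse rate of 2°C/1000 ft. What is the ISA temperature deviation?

ISA temperature at 7500 ft = 15 − 2 × (7500/1000) = 0°C.
Deviation = OAT − ISA = -2 − 0 = -2°C.

ISA-2°C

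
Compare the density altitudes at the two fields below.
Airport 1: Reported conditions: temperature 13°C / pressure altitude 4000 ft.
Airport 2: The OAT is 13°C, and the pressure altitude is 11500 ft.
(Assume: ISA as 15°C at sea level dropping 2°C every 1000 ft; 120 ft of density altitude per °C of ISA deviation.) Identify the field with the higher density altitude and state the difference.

Airport 2 by 9300 ft

Airport 1: ISA temp = 7°C, deviation +6°C, DA = 4000 + 120 × 6 = 4720 ft.
Airport 2: ISA temp = -8°C, deviation +21°C, DA = 11500 + 120 × 21 = 14020 ft.
Airport 2 is higher by 14020 − 4720 = 9300 ft.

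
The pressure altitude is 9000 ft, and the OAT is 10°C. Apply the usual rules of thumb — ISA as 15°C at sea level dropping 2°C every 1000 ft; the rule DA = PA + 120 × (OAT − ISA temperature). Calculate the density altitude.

10560 ft

ISA temperature at 9000 ft = 15 − 2 × (9000/1000) = -3°C.
ISA deviation = 10 − (-3) = +13°C.
Density altitude = 9000 + 120 × (13) = 9000 + (+1560) = 10560 ft.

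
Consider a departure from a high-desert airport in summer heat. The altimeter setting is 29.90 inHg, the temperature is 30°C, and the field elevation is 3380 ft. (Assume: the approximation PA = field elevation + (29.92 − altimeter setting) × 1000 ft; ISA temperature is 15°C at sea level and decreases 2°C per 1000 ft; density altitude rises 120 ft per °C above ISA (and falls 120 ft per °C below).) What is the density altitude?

6016 ft

Pressure altitude = 3380 + (29.92 − 29.90) × 1000 = 3380 + (+20) = 3400 ft.
ISA temperature at 3400 ft = 15 − 2 × (3400/1000) = 8.2°C.
ISA deviation = 30 − 8.2 = +21.8°C.
Density altitude = 3400 + 120 × (21.8) = 6016 ft.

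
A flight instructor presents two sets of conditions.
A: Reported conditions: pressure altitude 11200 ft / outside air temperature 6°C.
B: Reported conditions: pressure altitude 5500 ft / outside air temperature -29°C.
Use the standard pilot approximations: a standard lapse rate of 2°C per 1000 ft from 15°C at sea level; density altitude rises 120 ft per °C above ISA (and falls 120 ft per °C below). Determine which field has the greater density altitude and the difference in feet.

A: ISA temp = -7.4°C, deviation +13.4°C, DA = 11200 + 120 × 13.4 = 12808 ft.
B: ISA temp = 4°C, deviation -33°C, DA = 5500 + 120 × (-33) = 1540 ft.
A is higher by 12808 − 1540 = 11268 ft.

A by 11268 ft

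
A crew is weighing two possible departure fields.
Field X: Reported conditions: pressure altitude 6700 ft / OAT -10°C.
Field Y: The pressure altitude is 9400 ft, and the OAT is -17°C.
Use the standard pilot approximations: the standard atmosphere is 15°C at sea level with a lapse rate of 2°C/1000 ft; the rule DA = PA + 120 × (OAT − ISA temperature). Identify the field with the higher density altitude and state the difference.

Field Y by 2508 ft

Field X: ISA temp = 1.6°C, deviation -11.6°C, DA = 6700 + 120 × (-11.6) = 5308 ft.
Field Y: ISA temp = -3.8°C, deviation -13.2°C, DA = 9400 + 120 × (-13.2) = 7816 ft.
Field Y is higher by 7816 − 5308 = 2508 ft.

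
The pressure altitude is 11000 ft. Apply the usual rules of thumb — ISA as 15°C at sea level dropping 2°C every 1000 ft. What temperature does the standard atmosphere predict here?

ISA temperature = 15 − 2 × (11000/1000) = 15 − 22 = -7°C.

-7°C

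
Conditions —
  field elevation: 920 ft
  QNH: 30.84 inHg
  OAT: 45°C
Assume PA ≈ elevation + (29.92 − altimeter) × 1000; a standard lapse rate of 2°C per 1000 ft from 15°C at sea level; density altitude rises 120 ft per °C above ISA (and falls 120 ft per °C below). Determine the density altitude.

Pressure altitude = 920 + (29.92 − 30.84) × 1000 = 920 + (-920) = 0 ft.
ISA temperature at 0 ft = 15 − 2 × (0/1000) = 15°C.
ISA deviation = 45 − 15 = +30°C.
Density altitude = 0 + 120 × (30) = 3600 ft.

3600 ft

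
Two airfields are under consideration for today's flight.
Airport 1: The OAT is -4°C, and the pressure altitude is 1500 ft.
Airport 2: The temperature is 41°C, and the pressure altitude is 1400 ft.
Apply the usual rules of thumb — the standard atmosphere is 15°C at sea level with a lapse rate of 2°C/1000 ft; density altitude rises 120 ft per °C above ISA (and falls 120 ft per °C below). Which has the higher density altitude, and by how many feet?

Airport 1: ISA temp = 12°C, deviation -16°C, DA = 1500 + 120 × (-16) = -420 ft.
Airport 2: ISA temp = 12.2°C, deviation +28.8°C, DA = 1400 + 120 × 28.8 = 4856 ft.
Airport 2 is higher by 4856 − (-420) = 5276 ft.

Airport 2 by 5276 ft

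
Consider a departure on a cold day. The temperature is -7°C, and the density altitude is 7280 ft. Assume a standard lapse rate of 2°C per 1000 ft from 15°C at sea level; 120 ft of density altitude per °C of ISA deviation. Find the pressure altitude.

DA = PA + 120 × (OAT − (15 − 2·PA/1000)) = PA + 120·OAT − 1800 + 0.24·PA = 1.24·PA + 120·OAT − 1800.
So 1.24·PA = 7280 − 120 × (-7) + 1800 = 9920.
PA = 9920 / 1.24 = 8000 ft.

8000 ft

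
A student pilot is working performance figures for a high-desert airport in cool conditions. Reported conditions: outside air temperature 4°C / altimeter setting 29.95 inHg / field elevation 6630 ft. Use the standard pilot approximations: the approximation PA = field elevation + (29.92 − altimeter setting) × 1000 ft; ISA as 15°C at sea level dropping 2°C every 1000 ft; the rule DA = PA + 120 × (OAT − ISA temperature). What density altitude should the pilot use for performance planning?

Pressure altitude = 6630 + (29.92 − 29.95) × 1000 = 6630 + (-30) = 6600 ft.
ISA temperature at 6600 ft = 15 − 2 × (6600/1000) = 1.8°C.
ISA deviation = 4 − 1.8 = +2.2°C.
Density altitude = 6600 + 120 × (2.2) = 6864 ft.

6864 ft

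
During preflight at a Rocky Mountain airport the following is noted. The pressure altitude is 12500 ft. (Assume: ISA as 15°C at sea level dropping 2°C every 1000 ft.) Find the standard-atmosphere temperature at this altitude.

ISA temperature = 15 − 2 × (12500/1000) = 15 − 25 = -10°C.

-10°C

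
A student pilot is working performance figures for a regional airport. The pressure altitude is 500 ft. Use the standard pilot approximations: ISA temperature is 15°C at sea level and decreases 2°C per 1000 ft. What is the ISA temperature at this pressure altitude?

14°C

ISA temperature = 15 − 2 × (500/1000) = 15 − 1 = 14°C.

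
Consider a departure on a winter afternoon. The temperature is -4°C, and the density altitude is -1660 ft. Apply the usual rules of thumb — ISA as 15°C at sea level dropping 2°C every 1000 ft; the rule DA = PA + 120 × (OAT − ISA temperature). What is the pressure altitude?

DA = PA + 120 × (OAT − (15 − 2·PA/1000)) = PA + 120·OAT − 1800 + 0.24·PA = 1.24·PA + 120·OAT − 1800.
So 1.24·PA = -1660 − 120 × (-4) + 1800 = 620.
PA = 620 / 1.24 = 500 ft.

500 ft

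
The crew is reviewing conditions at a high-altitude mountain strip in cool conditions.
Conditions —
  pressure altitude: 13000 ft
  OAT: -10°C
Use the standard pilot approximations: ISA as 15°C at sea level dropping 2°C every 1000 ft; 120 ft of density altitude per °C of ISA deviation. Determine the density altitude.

ISA temperature at 13000 ft = 15 − 2 × (13000/1000) = -11°C.
ISA deviation = -10 − (-11) = +1°C.
Density altitude = 13000 + 120 × (1) = 13000 + (+120) = 13120 ft.

13120 ft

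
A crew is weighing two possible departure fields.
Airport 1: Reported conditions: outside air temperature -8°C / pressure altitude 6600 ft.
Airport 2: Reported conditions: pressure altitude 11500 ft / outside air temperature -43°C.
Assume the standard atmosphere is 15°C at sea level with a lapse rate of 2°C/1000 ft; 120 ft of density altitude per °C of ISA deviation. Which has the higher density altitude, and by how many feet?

Airport 1: ISA temp = 1.8°C, deviation -9.8°C, DA = 6600 + 120 × (-9.8) = 5424 ft.
Airport 2: ISA temp = -8°C, deviation -35°C, DA = 11500 + 120 × (-35) = 7300 ft.
Airport 2 is higher by 7300 − 5424 = 1876 ft.

Airport 2 by 1876 ft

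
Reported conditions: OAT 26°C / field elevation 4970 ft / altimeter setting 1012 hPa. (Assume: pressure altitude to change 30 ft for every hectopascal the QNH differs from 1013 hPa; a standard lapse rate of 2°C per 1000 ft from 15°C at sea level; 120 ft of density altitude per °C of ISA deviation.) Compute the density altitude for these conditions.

Pressure altitude = 4970 + (1013 − 1012) × 30 = 4970 + (+30) = 5000 ft.
ISA temperature at 5000 ft = 15 − 2 × (5000/1000) = 5°C.
ISA deviation = 26 − 5 = +21°C.
Density altitude = 5000 + 120 × (21) = 7520 ft.

7520 ft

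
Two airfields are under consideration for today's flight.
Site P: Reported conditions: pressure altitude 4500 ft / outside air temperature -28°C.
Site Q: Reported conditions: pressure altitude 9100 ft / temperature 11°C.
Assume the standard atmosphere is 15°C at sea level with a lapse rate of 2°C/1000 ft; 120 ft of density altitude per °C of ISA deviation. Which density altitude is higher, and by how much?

Site Q by 10384 ft

Site P: ISA temp = 6°C, deviation -34°C, DA = 4500 + 120 × (-34) = 420 ft.
Site Q: ISA temp = -3.2°C, deviation +14.2°C, DA = 9100 + 120 × 14.2 = 10804 ft.
Site Q is higher by 10804 − 420 = 10384 ft.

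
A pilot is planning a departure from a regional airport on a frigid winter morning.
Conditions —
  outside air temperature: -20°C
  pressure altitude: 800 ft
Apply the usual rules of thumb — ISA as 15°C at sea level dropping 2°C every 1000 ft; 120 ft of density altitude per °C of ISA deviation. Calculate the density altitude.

-3208 ft

ISA temperature at 800 ft = 15 − 2 × (800/1000) = 13.4°C.
ISA deviation = -20 − 13.4 = -33.4°C.
Density altitude = 800 + 120 × (-33.4) = 800 + (-4008) = -3208 ft.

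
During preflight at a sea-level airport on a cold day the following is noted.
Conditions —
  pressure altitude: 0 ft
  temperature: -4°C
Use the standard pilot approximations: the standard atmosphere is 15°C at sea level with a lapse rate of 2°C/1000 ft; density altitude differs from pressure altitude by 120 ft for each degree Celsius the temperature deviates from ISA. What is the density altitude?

-2280 ft

ISA temperature at 0 ft = 15 − 2 × (0/1000) = 15°C.
ISA deviation = -4 − 15 = -19°C.
Density altitude = 0 + 120 × (-19) = 0 + (-2280) = -2280 ft.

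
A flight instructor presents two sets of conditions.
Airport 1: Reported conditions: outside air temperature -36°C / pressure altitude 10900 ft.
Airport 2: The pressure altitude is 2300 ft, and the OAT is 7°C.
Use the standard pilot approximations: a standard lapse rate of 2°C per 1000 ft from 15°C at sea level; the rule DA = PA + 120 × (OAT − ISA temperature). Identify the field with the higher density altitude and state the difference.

Airport 1 by 5504 ft

Airport 1: ISA temp = -6.8°C, deviation -29.2°C, DA = 10900 + 120 × (-29.2) = 7396 ft.
Airport 2: ISA temp = 10.4°C, deviation -3.4°C, DA = 2300 + 120 × (-3.4) = 1892 ft.
Airport 1 is higher by 7396 − 1892 = 5504 ft.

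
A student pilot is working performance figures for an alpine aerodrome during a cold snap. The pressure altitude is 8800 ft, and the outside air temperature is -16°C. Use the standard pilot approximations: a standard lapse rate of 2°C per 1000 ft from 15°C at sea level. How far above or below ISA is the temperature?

ISA-13.4°C

ISA temperature at 8800 ft = 15 − 2 × (8800/1000) = -2.6°C.
Deviation = OAT − ISA = -16 − (-2.6) = -13.4°C.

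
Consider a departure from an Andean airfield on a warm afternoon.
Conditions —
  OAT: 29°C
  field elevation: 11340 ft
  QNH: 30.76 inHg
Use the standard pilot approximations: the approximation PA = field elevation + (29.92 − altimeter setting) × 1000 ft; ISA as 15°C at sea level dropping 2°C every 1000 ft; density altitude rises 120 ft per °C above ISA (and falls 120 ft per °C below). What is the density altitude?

14700 ft

Pressure altitude = 11340 + (29.92 − 30.76) × 1000 = 11340 + (-840) = 10500 ft.
ISA temperature at 10500 ft = 15 − 2 × (10500/1000) = -6°C.
ISA deviation = 29 − (-6) = +35°C.
Density altitude = 10500 + 120 × (35) = 14700 ft.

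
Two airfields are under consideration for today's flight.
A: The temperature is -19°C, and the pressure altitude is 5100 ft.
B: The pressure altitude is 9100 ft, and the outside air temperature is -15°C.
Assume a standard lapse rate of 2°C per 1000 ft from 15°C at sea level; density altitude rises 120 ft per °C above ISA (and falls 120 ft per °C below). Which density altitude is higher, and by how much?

A: ISA temp = 4.8°C, deviation -23.8°C, DA = 5100 + 120 × (-23.8) = 2244 ft.
B: ISA temp = -3.2°C, deviation -11.8°C, DA = 9100 + 120 × (-11.8) = 7684 ft.
B is higher by 7684 − 2244 = 5440 ft.

B by 5440 ft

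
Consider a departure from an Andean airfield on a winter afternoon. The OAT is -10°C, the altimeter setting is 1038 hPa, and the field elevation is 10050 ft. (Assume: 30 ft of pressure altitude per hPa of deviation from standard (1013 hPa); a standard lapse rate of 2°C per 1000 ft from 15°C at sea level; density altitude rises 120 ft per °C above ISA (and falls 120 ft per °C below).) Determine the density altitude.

Pressure altitude = 10050 + (1013 − 1038) × 30 = 10050 + (-750) = 9300 ft.
ISA temperature at 9300 ft = 15 − 2 × (9300/1000) = -3.6°C.
ISA deviation = -10 − (-3.6) = -6.4°C.
Density altitude = 9300 + 120 × (-6.4) = 8532 ft.

8532 ft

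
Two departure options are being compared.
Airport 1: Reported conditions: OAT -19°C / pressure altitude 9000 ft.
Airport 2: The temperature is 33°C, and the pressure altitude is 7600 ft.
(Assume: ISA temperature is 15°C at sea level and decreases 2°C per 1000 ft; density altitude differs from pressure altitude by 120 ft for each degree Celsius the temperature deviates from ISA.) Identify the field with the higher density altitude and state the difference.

Airport 2 by 4504 ft

Airport 1: ISA temp = -3°C, deviation -16°C, DA = 9000 + 120 × (-16) = 7080 ft.
Airport 2: ISA temp = -0.2°C, deviation +33.2°C, DA = 7600 + 120 × 33.2 = 11584 ft.
Airport 2 is higher by 11584 − 7080 = 4504 ft.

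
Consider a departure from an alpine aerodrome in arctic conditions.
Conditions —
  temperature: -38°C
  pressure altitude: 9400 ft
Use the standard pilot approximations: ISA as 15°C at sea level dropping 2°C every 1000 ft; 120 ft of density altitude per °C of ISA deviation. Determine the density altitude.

5296 ft

ISA temperature at 9400 ft = 15 − 2 × (9400/1000) = -3.8°C.
ISA deviation = -38 − (-3.8) = -34.2°C.
Density altitude = 9400 + 120 × (-34.2) = 9400 + (-4104) = 5296 ft.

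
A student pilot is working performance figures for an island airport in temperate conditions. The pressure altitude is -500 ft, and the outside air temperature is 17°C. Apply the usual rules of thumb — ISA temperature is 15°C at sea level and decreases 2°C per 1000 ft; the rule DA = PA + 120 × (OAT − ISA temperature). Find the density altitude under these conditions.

-380 ft

ISA temperature at -500 ft = 15 − 2 × (-500/1000) = 16°C.
ISA deviation = 17 − 16 = +1°C.
Density altitude = -500 + 120 × (1) = -500 + (+120) = -380 ft.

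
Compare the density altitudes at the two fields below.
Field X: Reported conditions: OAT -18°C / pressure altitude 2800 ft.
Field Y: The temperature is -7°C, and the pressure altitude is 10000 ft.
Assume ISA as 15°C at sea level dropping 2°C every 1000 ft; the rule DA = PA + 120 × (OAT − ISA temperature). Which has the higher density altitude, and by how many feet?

Field Y by 10248 ft

Field X: ISA temp = 9.4°C, deviation -27.4°C, DA = 2800 + 120 × (-27.4) = -488 ft.
Field Y: ISA temp = -5°C, deviation -2°C, DA = 10000 + 120 × (-2) = 9760 ft.
Field Y is higher by 9760 − (-488) = 10248 ft.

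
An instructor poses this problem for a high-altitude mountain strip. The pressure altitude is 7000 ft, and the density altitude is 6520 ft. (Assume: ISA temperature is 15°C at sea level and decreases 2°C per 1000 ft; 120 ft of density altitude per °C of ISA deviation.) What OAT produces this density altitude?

Density altitude − pressure altitude = 6520 − 7000 = -480 ft.
At 120 ft/°C that is an ISA deviation of -480/120 = -4°C.
ISA temperature at 7000 ft = 15 − 2 × (7000/1000) = 1°C.
OAT = ISA + deviation = 1 + (-4) = -3°C.

-3°C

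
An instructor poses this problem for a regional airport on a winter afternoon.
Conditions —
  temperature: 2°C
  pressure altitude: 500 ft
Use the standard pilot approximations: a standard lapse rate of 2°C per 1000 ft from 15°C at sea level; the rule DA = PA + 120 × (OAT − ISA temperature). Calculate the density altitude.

-940 ft

ISA temperature at 500 ft = 15 − 2 × (500/1000) = 14°C.
ISA deviation = 2 − 14 = -12°C.
Density altitude = 500 + 120 × (-12) = 500 + (-1440) = -940 ft.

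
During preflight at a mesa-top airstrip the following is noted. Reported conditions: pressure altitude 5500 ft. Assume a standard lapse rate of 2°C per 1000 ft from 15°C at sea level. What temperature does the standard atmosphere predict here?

4°C

ISA temperature = 15 − 2 × (5500/1000) = 15 − 11 = 4°C.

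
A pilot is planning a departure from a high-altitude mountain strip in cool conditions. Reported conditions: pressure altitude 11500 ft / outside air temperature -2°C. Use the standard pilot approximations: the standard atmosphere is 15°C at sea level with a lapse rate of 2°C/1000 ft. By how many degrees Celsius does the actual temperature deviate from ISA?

ISA+6°C

ISA temperature at 11500 ft = 15 − 2 × (11500/1000) = -8°C.
Deviation = OAT − ISA = -2 − (-8) = +6°C.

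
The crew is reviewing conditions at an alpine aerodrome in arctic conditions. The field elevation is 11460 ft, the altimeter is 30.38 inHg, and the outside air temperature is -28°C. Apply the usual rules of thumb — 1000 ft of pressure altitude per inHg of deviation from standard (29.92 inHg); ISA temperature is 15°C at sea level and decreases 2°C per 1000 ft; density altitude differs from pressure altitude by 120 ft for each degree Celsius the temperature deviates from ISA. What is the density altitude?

8480 ft

Pressure altitude = 11460 + (29.92 − 30.38) × 1000 = 11460 + (-460) = 11000 ft.
ISA temperature at 11000 ft = 15 − 2 × (11000/1000) = -7°C.
ISA deviation = -28 − (-7) = -21°C.
Density altitude = 11000 + 120 × (-21) = 8480 ft.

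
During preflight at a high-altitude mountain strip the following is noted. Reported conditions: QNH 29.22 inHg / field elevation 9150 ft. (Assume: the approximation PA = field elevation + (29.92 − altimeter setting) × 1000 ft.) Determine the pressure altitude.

Pressure correction = (29.92 − 29.22) × 1000 = +700 ft.
Pressure altitude = 9150 + (+700) = 9850 ft.

9850 ft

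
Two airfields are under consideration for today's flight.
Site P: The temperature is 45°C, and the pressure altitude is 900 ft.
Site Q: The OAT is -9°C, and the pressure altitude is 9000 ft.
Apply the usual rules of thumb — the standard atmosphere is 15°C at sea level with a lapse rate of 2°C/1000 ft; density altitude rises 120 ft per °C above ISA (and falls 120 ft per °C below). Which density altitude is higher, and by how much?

Site P: ISA temp = 13.2°C, deviation +31.8°C, DA = 900 + 120 × 31.8 = 4716 ft.
Site Q: ISA temp = -3°C, deviation -6°C, DA = 9000 + 120 × (-6) = 8280 ft.
Site Q is higher by 8280 − 4716 = 3564 ft.

Site Q by 3564 ft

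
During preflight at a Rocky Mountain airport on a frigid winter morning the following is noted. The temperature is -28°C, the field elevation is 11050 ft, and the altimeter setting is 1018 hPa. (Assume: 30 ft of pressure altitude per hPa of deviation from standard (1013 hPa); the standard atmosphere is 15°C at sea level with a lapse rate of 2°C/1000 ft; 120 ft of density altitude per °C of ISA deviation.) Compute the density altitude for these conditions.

Pressure altitude = 11050 + (1013 − 1018) × 30 = 11050 + (-150) = 10900 ft.
ISA temperature at 10900 ft = 15 − 2 × (10900/1000) = -6.8°C.
ISA deviation = -28 − (-6.8) = -21.2°C.
Density altitude = 10900 + 120 × (-21.2) = 8356 ft.

8356 ft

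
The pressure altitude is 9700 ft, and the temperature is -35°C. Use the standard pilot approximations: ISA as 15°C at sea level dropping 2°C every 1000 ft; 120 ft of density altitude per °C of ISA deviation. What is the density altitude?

6028 ft

ISA temperature at 9700 ft = 15 − 2 × (9700/1000) = -4.4°C.
ISA deviation = -35 − (-4.4) = -30.6°C.
Density altitude = 9700 + 120 × (-30.6) = 9700 + (-3672) = 6028 ft.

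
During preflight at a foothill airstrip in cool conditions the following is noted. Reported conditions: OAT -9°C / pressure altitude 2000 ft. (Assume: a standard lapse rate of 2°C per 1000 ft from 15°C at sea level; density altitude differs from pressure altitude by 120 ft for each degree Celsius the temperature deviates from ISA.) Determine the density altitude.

-400 ft

ISA temperature at 2000 ft = 15 − 2 × (2000/1000) = 11°C.
ISA deviation = -9 − 11 = -20°C.
Density altitude = 2000 + 120 × (-20) = 2000 + (-2400) = -400 ft.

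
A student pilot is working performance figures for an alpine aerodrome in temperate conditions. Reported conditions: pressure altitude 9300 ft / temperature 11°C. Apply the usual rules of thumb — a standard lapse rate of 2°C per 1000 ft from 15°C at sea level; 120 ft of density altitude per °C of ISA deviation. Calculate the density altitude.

11052 ft

ISA temperature at 9300 ft = 15 − 2 × (9300/1000) = -3.6°C.
ISA deviation = 11 − (-3.6) = +14.6°C.
Density altitude = 9300 + 120 × (14.6) = 9300 + (+1752) = 11052 ft.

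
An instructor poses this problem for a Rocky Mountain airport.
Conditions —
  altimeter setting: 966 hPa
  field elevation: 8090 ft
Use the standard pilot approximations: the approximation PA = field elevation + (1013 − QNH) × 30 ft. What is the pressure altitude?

Pressure correction = (1013 − 966) × 30 = +1410 ft.
Pressure altitude = 8090 + (+1410) = 9500 ft.

9500 ft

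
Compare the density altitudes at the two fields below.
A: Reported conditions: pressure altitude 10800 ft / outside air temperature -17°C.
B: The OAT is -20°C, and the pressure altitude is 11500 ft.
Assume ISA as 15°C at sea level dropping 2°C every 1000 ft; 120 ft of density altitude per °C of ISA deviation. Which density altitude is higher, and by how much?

A: ISA temp = -6.6°C, deviation -10.4°C, DA = 10800 + 120 × (-10.4) = 9552 ft.
B: ISA temp = -8°C, deviation -12°C, DA = 11500 + 120 × (-12) = 10060 ft.
B is higher by 10060 − 9552 = 508 ft.

B by 508 ft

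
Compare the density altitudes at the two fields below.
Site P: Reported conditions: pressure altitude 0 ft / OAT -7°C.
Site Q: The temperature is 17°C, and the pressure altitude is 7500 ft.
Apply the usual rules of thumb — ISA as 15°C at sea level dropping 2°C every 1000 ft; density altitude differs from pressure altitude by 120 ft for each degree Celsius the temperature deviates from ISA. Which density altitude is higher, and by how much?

Site P: ISA temp = 15°C, deviation -22°C, DA = 0 + 120 × (-22) = -2640 ft.
Site Q: ISA temp = 0°C, deviation +17°C, DA = 7500 + 120 × 17 = 9540 ft.
Site Q is higher by 9540 − (-2640) = 12180 ft.

Site Q by 12180 ft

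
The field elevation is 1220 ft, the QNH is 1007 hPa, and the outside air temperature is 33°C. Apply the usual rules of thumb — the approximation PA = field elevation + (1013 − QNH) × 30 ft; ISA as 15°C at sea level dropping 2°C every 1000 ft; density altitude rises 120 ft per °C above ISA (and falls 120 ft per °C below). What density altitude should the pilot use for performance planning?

Pressure altitude = 1220 + (1013 − 1007) × 30 = 1220 + (+180) = 1400 ft.
ISA temperature at 1400 ft = 15 − 2 × (1400/1000) = 12.2°C.
ISA deviation = 33 − 12.2 = +20.8°C.
Density altitude = 1400 + 120 × (20.8) = 3896 ft.

3896 ft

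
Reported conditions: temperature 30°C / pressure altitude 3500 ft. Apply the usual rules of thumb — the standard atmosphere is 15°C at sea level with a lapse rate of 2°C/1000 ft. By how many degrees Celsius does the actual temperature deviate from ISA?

ISA temperature at 3500 ft = 15 − 2 × (3500/1000) = 8°C.
Deviation = OAT − ISA = 30 − 8 = +22°C.

ISA+22°C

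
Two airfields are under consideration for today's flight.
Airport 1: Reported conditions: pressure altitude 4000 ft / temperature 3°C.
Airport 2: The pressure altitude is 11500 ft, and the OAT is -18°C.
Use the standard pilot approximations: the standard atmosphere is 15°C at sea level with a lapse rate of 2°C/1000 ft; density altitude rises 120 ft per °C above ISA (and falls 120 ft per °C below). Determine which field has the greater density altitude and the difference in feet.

Airport 1: ISA temp = 7°C, deviation -4°C, DA = 4000 + 120 × (-4) = 3520 ft.
Airport 2: ISA temp = -8°C, deviation -10°C, DA = 11500 + 120 × (-10) = 10300 ft.
Airport 2 is higher by 10300 − 3520 = 6780 ft.

Airport 2 by 6780 ft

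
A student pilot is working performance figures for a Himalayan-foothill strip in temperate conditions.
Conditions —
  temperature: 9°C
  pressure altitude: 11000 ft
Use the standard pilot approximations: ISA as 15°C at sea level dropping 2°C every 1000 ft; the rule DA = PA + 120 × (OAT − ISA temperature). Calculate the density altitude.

12920 ft

ISA temperature at 11000 ft = 15 − 2 × (11000/1000) = -7°C.
ISA deviation = 9 − (-7) = +16°C.
Density altitude = 11000 + 120 × (16) = 11000 + (+1920) = 12920 ft.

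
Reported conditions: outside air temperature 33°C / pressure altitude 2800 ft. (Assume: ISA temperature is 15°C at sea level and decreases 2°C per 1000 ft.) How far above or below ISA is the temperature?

ISA+23.6°C

ISA temperature at 2800 ft = 15 − 2 × (2800/1000) = 9.4°C.
Deviation = OAT − ISA = 33 − 9.4 = +23.6°C.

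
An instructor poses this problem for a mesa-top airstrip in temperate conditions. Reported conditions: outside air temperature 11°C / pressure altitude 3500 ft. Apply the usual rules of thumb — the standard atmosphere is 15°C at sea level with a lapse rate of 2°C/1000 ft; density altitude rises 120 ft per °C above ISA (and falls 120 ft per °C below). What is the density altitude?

3860 ft

ISA temperature at 3500 ft = 15 − 2 × (3500/1000) = 8°C.
ISA deviation = 11 − 8 = +3°C.
Density altitude = 3500 + 120 × (3) = 3500 + (+360) = 3860 ft.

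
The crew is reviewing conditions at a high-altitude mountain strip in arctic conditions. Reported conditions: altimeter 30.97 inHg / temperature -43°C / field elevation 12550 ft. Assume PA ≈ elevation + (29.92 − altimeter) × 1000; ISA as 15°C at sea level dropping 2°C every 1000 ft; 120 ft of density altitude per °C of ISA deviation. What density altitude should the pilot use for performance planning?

Pressure altitude = 12550 + (29.92 − 30.97) × 1000 = 12550 + (-1050) = 11500 ft.
ISA temperature at 11500 ft = 15 − 2 × (11500/1000) = -8°C.
ISA deviation = -43 − (-8) = -35°C.
Density altitude = 11500 + 120 × (-35) = 7300 ft.

7300 ft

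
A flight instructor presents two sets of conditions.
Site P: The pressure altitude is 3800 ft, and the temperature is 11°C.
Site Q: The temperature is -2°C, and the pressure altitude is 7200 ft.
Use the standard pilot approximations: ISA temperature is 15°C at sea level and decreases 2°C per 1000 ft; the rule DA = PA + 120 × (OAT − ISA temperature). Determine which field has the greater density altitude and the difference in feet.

Site Q by 2656 ft

Site P: ISA temp = 7.4°C, deviation +3.6°C, DA = 3800 + 120 × 3.6 = 4232 ft.
Site Q: ISA temp = 0.6°C, deviation -2.6°C, DA = 7200 + 120 × (-2.6) = 6888 ft.
Site Q is higher by 6888 − 4232 = 2656 ft.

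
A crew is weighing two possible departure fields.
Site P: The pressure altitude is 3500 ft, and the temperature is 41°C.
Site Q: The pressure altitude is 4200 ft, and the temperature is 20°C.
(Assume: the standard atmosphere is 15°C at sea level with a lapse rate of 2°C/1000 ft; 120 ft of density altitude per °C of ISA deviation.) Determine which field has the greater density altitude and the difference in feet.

Site P: ISA temp = 8°C, deviation +33°C, DA = 3500 + 120 × 33 = 7460 ft.
Site Q: ISA temp = 6.6°C, deviation +13.4°C, DA = 4200 + 120 × 13.4 = 5808 ft.
Site P is higher by 7460 − 5808 = 1652 ft.

Site P by 1652 ft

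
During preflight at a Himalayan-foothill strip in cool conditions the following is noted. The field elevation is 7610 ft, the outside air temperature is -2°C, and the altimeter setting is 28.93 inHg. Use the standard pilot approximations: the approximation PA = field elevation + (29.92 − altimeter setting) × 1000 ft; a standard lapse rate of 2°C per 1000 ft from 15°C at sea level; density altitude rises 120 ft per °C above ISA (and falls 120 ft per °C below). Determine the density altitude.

8624 ft

Pressure altitude = 7610 + (29.92 − 28.93) × 1000 = 7610 + (+990) = 8600 ft.
ISA temperature at 8600 ft = 15 − 2 × (8600/1000) = -2.2°C.
ISA deviation = -2 − (-2.2) = +0.2°C.
Density altitude = 8600 + 120 × (0.2) = 8624 ft.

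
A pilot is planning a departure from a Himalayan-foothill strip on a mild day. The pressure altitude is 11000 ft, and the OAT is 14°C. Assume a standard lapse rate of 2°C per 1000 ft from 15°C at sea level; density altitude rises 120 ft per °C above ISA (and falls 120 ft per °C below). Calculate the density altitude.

13520 ft

ISA temperature at 11000 ft = 15 − 2 × (11000/1000) = -7°C.
ISA deviation = 14 − (-7) = +21°C.
Density altitude = 11000 + 120 × (21) = 11000 + (+2520) = 13520 ft.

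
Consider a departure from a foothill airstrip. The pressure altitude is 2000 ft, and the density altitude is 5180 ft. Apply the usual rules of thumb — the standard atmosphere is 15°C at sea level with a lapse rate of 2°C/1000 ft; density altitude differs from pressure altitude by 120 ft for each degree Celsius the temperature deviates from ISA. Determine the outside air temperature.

Density altitude − pressure altitude = 5180 − 2000 = +3180 ft.
At 120 ft/°C that is an ISA deviation of 3180/120 = +26.5°C.
ISA temperature at 2000 ft = 15 − 2 × (2000/1000) = 11°C.
OAT = ISA + deviation = 11 + (+26.5) = 37.5°C.

37.5°C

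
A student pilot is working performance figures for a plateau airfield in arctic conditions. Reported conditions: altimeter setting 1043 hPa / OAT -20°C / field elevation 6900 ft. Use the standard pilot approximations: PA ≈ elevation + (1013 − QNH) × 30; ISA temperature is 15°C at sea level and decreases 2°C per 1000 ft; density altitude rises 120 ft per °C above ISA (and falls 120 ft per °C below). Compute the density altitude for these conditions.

3240 ft

Pressure altitude = 6900 + (1013 − 1043) × 30 = 6900 + (-900) = 6000 ft.
ISA temperature at 6000 ft = 15 − 2 × (6000/1000) = 3°C.
ISA deviation = -20 − 3 = -23°C.
Density altitude = 6000 + 120 × (-23) = 3240 ft.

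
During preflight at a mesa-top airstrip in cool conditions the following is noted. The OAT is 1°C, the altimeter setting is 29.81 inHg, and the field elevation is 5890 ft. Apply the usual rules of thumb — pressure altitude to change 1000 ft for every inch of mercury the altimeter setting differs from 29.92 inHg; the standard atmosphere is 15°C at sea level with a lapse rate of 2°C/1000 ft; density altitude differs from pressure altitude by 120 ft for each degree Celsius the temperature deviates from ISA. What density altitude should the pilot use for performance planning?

Pressure altitude = 5890 + (29.92 − 29.81) × 1000 = 5890 + (+110) = 6000 ft.
ISA temperature at 6000 ft = 15 − 2 × (6000/1000) = 3°C.
ISA deviation = 1 − 3 = -2°C.
Density altitude = 6000 + 120 × (-2) = 5760 ft.

5760 ft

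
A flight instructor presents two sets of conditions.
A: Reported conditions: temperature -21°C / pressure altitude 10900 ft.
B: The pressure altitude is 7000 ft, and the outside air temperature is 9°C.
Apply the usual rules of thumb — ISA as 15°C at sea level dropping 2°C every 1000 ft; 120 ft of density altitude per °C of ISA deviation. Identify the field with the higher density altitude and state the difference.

A by 1236 ft

A: ISA temp = -6.8°C, deviation -14.2°C, DA = 10900 + 120 × (-14.2) = 9196 ft.
B: ISA temp = 1°C, deviation +8°C, DA = 7000 + 120 × 8 = 7960 ft.
A is higher by 9196 − 7960 = 1236 ft.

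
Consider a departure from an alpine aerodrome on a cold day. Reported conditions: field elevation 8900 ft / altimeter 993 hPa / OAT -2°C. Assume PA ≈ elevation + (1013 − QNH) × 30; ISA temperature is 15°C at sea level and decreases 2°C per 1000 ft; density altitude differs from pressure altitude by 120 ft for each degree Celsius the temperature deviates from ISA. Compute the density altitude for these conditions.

Pressure altitude = 8900 + (1013 − 993) × 30 = 8900 + (+600) = 9500 ft.
ISA temperature at 9500 ft = 15 − 2 × (9500/1000) = -4°C.
ISA deviation = -2 − (-4) = +2°C.
Density altitude = 9500 + 120 × (2) = 9740 ft.

9740 ft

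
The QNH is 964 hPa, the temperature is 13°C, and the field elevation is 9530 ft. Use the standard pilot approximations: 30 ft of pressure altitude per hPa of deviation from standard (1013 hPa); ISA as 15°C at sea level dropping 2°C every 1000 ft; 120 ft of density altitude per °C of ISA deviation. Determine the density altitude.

Pressure altitude = 9530 + (1013 − 964) × 30 = 9530 + (+1470) = 11000 ft.
ISA temperature at 11000 ft = 15 − 2 × (11000/1000) = -7°C.
ISA deviation = 13 − (-7) = +20°C.
Density altitude = 11000 + 120 × (20) = 13400 ft.

13400 ft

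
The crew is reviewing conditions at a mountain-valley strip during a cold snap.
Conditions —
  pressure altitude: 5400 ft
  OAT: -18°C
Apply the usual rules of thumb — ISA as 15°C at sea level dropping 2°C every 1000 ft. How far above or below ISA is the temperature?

ISA-22.2°C

ISA temperature at 5400 ft = 15 − 2 × (5400/1000) = 4.2°C.
Deviation = OAT − ISA = -18 − 4.2 = -22.2°C.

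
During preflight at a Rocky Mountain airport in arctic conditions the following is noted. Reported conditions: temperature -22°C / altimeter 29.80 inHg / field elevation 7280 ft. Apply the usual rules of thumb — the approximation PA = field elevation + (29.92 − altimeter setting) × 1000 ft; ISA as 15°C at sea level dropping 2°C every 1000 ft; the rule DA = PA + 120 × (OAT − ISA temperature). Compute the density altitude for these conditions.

Pressure altitude = 7280 + (29.92 − 29.80) × 1000 = 7280 + (+120) = 7400 ft.
ISA temperature at 7400 ft = 15 − 2 × (7400/1000) = 0.2°C.
ISA deviation = -22 − 0.2 = -22.2°C.
Density altitude = 7400 + 120 × (-22.2) = 4736 ft.

4736 ft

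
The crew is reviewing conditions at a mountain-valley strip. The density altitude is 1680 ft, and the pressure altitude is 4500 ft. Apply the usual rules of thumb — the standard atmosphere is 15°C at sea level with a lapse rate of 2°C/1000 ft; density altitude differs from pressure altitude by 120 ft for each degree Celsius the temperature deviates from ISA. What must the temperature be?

Density altitude − pressure altitude = 1680 − 4500 = -2820 ft.
At 120 ft/°C that is an ISA deviation of -2820/120 = -23.5°C.
ISA temperature at 4500 ft = 15 − 2 × (4500/1000) = 6°C.
OAT = ISA + deviation = 6 + (-23.5) = -17.5°C.

-17.5°C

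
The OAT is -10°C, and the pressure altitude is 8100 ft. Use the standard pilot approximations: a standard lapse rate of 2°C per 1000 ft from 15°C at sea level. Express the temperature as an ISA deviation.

ISA temperature at 8100 ft = 15 − 2 × (8100/1000) = -1.2°C.
Deviation = OAT − ISA = -10 − (-1.2) = -8.8°C.

ISA-8.8°C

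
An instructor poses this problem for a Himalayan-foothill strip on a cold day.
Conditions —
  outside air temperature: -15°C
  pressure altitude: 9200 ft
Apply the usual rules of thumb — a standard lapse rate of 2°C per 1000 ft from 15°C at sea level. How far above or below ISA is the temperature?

ISA-11.6°C

ISA temperature at 9200 ft = 15 − 2 × (9200/1000) = -3.4°C.
Deviation = OAT − ISA = -15 − (-3.4) = -11.6°C.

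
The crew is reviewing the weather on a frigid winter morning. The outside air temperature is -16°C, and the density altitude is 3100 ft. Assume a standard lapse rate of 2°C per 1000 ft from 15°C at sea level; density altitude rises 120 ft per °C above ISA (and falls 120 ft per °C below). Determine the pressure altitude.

5500 ft

DA = PA + 120 × (OAT − (15 − 2·PA/1000)) = PA + 120·OAT − 1800 + 0.24·PA = 1.24·PA + 120·OAT − 1800.
So 1.24·PA = 3100 − 120 × (-16) + 1800 = 6820.
PA = 6820 / 1.24 = 5500 ft.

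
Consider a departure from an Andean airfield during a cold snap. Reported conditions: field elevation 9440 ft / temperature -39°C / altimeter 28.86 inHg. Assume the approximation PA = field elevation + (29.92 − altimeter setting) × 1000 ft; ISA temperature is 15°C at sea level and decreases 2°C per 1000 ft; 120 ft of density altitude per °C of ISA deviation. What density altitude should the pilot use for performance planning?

6540 ft

Pressure altitude = 9440 + (29.92 − 28.86) × 1000 = 9440 + (+1060) = 10500 ft.
ISA temperature at 10500 ft = 15 − 2 × (10500/1000) = -6°C.
ISA deviation = -39 − (-6) = -33°C.
Density altitude = 10500 + 120 × (-33) = 6540 ft.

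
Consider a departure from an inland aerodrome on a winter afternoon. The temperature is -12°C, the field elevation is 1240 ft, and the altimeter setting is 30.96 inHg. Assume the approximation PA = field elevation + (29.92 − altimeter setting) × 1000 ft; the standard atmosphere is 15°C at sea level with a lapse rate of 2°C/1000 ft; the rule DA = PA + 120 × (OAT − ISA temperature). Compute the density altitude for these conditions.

Pressure altitude = 1240 + (29.92 − 30.96) × 1000 = 1240 + (-1040) = 200 ft.
ISA temperature at 200 ft = 15 − 2 × (200/1000) = 14.6°C.
ISA deviation = -12 − 14.6 = -26.6°C.
Density altitude = 200 + 120 × (-26.6) = -2992 ft.

-2992 ft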